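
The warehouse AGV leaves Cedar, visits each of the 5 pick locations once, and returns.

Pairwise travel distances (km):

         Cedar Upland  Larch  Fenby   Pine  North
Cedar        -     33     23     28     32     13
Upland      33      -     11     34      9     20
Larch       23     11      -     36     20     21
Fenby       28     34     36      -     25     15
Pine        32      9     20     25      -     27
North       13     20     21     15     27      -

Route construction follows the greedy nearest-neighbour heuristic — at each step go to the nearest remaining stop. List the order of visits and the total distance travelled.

From Cedar: distances to unvisited — North=13, Larch=23, Fenby=28, Pine=32, Upland=33. Nearest is North (13).
From North: distances to unvisited — Fenby=15, Upland=20, Larch=21, Pine=27. Nearest is Fenby (15).
From Fenby: distances to unvisited — Pine=25, Upland=34, Larch=36. Nearest is Pine (25).
From Pine: distances to unvisited — Upland=9, Larch=20. Nearest is Upland (9).
From Upland: distances to unvisited — Larch=11. Nearest is Larch (11).
Return Larch→Cedar: 23.
Total = 13 + 15 + 25 + 9 + 11 + 23 = 96.

Nearest-neighbour total = 96 km; route Cedar → North → Fenby → Pine → Upland → Larch → Cedar.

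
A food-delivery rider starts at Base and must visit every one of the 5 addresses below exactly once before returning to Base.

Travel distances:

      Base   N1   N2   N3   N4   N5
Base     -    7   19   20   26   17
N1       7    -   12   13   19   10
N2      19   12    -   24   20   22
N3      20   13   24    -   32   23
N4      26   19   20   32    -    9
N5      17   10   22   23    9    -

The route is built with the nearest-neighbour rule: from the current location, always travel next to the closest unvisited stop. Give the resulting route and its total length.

From Base: distances to unvisited — N1=7, N5=17, N2=19, N3=20, N4=26. Nearest is N1 (7).
From N1: distances to unvisited — N5=10, N2=12, N3=13, N4=19. Nearest is N5 (10).
From N5: distances to unvisited — N4=9, N2=22, N3=23. Nearest is N4 (9).
From N4: distances to unvisited — N2=20, N3=32. Nearest is N2 (20).
From N2: distances to unvisited — N3=24. Nearest is N3 (24).
Return N3→Base: 20.
Total = 7 + 10 + 9 + 20 + 24 + 20 = 90.

90 along Base → N1 → N5 → N4 → N2 → N3 → Base.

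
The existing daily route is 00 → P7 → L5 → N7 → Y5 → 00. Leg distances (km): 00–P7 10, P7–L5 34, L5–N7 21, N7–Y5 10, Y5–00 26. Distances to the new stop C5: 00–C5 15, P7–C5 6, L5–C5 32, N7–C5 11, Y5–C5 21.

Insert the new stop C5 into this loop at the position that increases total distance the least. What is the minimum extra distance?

Minimum extra distance: 4 km, inserting C5 between P7 and L5.

Insertion cost between consecutive stops i–j is d(i,C5) + d(C5,j) − d(i,j):
  between 00 and P7: 15 + 6 − 10 = 11
  between P7 and L5: 6 + 32 − 34 = 4
  between L5 and N7: 32 + 11 − 21 = 22
  between N7 and Y5: 11 + 21 − 10 = 22
  between Y5 and 00: 21 + 15 − 26 = 10
Cheapest insertion is between P7 and L5, adding 4.
New total = 101 + 4 = 105.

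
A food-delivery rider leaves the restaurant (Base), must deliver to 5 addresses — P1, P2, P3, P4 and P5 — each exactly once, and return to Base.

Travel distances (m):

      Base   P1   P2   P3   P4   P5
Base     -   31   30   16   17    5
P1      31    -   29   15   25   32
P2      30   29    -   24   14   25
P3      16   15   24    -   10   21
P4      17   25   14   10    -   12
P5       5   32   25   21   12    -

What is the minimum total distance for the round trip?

With 5 stops there are 5!/2 = 60 distinct round trips (a route and its reverse cost the same).
Base → P1 → P2 → P3 → P4 → P5 → Base: 31+29+24+10+12+5 = 111
Base → P1 → P2 → P3 → P5 → P4 → Base: 31+29+24+21+12+17 = 134
Base → P1 → P2 → P4 → P3 → P5 → Base: 31+29+14+10+21+5 = 110
Base → P1 → P2 → P4 → P5 → P3 → Base: 31+29+14+12+21+16 = 123
Base → P1 → P2 → P5 → P3 → P4 → Base: 31+29+25+21+10+17 = 133
Base → P1 → P2 → P5 → P4 → P3 → Base: 31+29+25+12+10+16 = 123
Base → P1 → P3 → P2 → P4 → P5 → Base: 31+15+24+14+12+5 = 101
Base → P1 → P3 → P2 → P5 → P4 → Base: 31+15+24+25+12+17 = 124
Base → P1 → P3 → P4 → P2 → P5 → Base: 31+15+10+14+25+5 = 100
Base → P1 → P3 → P4 → P5 → P2 → Base: 31+15+10+12+25+30 = 123
Base → P1 → P3 → P5 → P2 → P4 → Base: 31+15+21+25+14+17 = 123
Base → P1 → P3 → P5 → P4 → P2 → Base: 31+15+21+12+14+30 = 123
Base → P1 → P4 → P2 → P3 → P5 → Base: 31+25+14+24+21+5 = 120
Base → P1 → P4 → P2 → P5 → P3 → Base: 31+25+14+25+21+16 = 132
… (46 more)
Base → P3 → P1 → P2 → P4 → P5 → Base: 16+15+29+14+12+5 = 91  ← best
The minimum is 91.
One optimal route: Base → P3 → P1 → P2 → P4 → P5 → Base (or its reverse).

Minimum total distance: 91 m.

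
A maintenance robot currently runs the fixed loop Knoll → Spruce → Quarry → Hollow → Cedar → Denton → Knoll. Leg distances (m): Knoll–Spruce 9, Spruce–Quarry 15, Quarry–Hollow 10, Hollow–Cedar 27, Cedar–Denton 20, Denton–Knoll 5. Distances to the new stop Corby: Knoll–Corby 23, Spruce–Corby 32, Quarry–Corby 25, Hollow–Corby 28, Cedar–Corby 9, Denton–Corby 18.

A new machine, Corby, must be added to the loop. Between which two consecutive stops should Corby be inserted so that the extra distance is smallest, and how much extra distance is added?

Insertion cost between consecutive stops i–j is d(i,Corby) + d(Corby,j) − d(i,j):
  between Knoll and Spruce: 23 + 32 − 9 = 46
  between Spruce and Quarry: 32 + 25 − 15 = 42
  between Quarry and Hollow: 25 + 28 − 10 = 43
  between Hollow and Cedar: 28 + 9 − 27 = 10
  between Cedar and Denton: 9 + 18 − 20 = 7
  between Denton and Knoll: 18 + 23 − 5 = 36
Cheapest insertion is between Cedar and Denton, adding 7.
New total = 86 + 7 = 93.

Adding 7 m by placing Corby on the Cedar–Denton leg.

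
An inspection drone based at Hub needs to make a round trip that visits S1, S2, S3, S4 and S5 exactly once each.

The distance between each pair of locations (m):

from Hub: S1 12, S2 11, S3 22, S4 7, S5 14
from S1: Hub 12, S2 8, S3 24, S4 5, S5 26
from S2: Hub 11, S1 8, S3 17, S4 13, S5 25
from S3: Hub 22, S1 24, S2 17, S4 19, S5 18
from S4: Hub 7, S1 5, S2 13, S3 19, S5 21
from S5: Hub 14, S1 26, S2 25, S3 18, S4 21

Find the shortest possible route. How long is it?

Shortest round trip = 69 m.

There are 60 distinct closed tours to check (reversals are equivalent).
Hub - S1 - S2 - S3 - S4 - S5 - Hub: 12+8+17+19+21+14 = 91
Hub - S1 - S2 - S3 - S5 - S4 - Hub: 12+8+17+18+21+7 = 83
Hub - S1 - S2 - S4 - S3 - S5 - Hub: 12+8+13+19+18+14 = 84
Hub - S1 - S2 - S4 - S5 - S3 - Hub: 12+8+13+21+18+22 = 94
Hub - S1 - S2 - S5 - S3 - S4 - Hub: 12+8+25+18+19+7 = 89
Hub - S1 - S2 - S5 - S4 - S3 - Hub: 12+8+25+21+19+22 = 107
Hub - S1 - S3 - S2 - S4 - S5 - Hub: 12+24+17+13+21+14 = 101
Hub - S1 - S3 - S2 - S5 - S4 - Hub: 12+24+17+25+21+7 = 106
Hub - S1 - S3 - S4 - S2 - S5 - Hub: 12+24+19+13+25+14 = 107
Hub - S1 - S3 - S4 - S5 - S2 - Hub: 12+24+19+21+25+11 = 112
Hub - S1 - S3 - S5 - S2 - S4 - Hub: 12+24+18+25+13+7 = 99
Hub - S1 - S3 - S5 - S4 - S2 - Hub: 12+24+18+21+13+11 = 99
Hub - S1 - S4 - S2 - S3 - S5 - Hub: 12+5+13+17+18+14 = 79
Hub - S1 - S4 - S2 - S5 - S3 - Hub: 12+5+13+25+18+22 = 95
… (46 more)
Hub - S4 - S1 - S2 - S3 - S5 - Hub: 7+5+8+17+18+14 = 69  ← best
The minimum is 69.
One optimal route: Hub → S4 → S1 → S2 → S3 → S5 → Hub (or its reverse).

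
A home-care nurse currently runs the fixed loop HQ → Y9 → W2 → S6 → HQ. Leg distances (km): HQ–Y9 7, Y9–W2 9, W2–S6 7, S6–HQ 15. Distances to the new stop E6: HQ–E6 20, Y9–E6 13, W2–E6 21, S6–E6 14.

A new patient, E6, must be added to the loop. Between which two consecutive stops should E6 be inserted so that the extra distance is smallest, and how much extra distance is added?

Minimum extra distance: 19 km, inserting E6 between S6 and HQ.

Insertion cost between consecutive stops i–j is d(i,E6) + d(E6,j) − d(i,j):
  between HQ and Y9: 20 + 13 − 7 = 26
  between Y9 and W2: 13 + 21 − 9 = 25
  between W2 and S6: 21 + 14 − 7 = 28
  between S6 and HQ: 14 + 20 − 15 = 19
Cheapest insertion is between S6 and HQ, adding 19.
New total = 38 + 19 = 57.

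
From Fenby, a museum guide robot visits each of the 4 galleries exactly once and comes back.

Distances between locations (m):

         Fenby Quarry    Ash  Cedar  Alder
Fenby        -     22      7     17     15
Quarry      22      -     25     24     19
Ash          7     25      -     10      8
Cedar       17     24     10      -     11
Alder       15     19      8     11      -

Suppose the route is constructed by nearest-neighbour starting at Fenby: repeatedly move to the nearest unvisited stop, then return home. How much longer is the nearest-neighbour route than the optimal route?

From Fenby: Ash=7, Alder=15, Cedar=17, Quarry=22 → choose Ash (7).
From Ash: Alder=8, Cedar=10, Quarry=25 → choose Alder (8).
From Alder: Cedar=11, Quarry=19 → choose Cedar (11).
From Cedar: Quarry=24 → choose Quarry (24).
NN route Fenby → Ash → Alder → Cedar → Quarry → Fenby costs 72.
Optimal: Fenby → Quarry → Alder → Cedar → Ash → Fenby costs 69 (by enumerating all 12 distinct tours).
Excess = 72 − 69 = 3.

3 m longer than the optimal tour.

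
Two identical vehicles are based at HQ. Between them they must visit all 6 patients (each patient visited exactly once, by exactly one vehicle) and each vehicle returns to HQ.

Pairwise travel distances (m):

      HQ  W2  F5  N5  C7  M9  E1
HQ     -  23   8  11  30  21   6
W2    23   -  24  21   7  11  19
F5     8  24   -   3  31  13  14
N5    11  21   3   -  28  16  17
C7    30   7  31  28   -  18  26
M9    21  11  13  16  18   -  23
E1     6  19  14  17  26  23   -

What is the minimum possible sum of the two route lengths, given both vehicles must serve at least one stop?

87 m — the smallest possible combined total.

Try each way of splitting the stops between the two vehicles (each non-empty) and, for each split, find the best tour for each vehicle:
  {W2} + {F5, N5, C7, M9, E1}: 46 + 77 = 123
  {F5} + {W2, N5, C7, M9, E1}: 16 + 77 = 93
  {W2, F5} + {N5, C7, M9, E1}: 55 + 77 = 132
  {N5} + {W2, F5, C7, M9, E1}: 22 + 71 = 93
  {W2, N5} + {F5, C7, M9, E1}: 55 + 71 = 126
  {F5, N5} + {W2, C7, M9, E1}: 22 + 71 = 93
  … (31 splits in total)
  {W2, F5, N5, C7, M9} + {E1}: 75 + 12 = 87  ← best
Best: vehicle 1 HQ → W2 → C7 → M9 → F5 → N5 → HQ = 75; vehicle 2 HQ → E1 → HQ = 12; combined 87.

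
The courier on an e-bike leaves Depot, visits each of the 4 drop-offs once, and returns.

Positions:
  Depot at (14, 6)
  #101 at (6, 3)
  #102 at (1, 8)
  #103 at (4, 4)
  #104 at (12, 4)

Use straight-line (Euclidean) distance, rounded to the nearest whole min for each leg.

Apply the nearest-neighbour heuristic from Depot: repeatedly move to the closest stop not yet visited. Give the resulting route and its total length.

Depot → [#104:3 / #101:9 / #103:10 / #102:13] → #104 (3)
#104 → [#101:6 / #103:8 / #102:12] → #101 (6)
#101 → [#103:2 / #102:7] → #103 (2)
#103 → [#102:5] → #102 (5)
Return #102→Depot: 13.
Total = 3 + 6 + 2 + 5 + 13 = 29.

29 min along Depot → #104 → #101 → #103 → #102 → Depot.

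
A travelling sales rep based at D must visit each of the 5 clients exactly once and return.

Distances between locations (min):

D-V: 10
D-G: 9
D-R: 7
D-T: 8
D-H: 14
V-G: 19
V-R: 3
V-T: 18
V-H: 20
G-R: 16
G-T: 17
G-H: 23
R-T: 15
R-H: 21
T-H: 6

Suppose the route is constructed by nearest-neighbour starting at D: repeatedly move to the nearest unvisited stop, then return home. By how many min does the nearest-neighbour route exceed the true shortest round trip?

D: R=7, T=8, G=9, V=10, H=14 ⇒ R
R: V=3, T=15, G=16, H=21 ⇒ V
V: T=18, G=19, H=20 ⇒ T
T: H=6, G=17 ⇒ H
H: G=23 ⇒ G
NN route D → R → V → T → H → G → D costs 66.
Optimal: D → G → R → V → H → T → D costs 62 (by enumerating all 60 distinct tours).
Excess = 66 − 62 = 4.

The nearest-neighbour route is 4 min longer than optimal.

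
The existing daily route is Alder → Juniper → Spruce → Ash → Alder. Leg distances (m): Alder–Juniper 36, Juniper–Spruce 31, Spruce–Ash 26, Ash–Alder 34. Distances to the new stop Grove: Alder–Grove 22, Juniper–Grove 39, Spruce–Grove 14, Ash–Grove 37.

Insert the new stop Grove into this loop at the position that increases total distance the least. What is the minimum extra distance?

+22 m — insert Grove between Juniper and Spruce.

Insertion cost between consecutive stops i–j is d(i,Grove) + d(Grove,j) − d(i,j):
  between Alder and Juniper: 22 + 39 − 36 = 25
  between Juniper and Spruce: 39 + 14 − 31 = 22
  between Spruce and Ash: 14 + 37 − 26 = 25
  between Ash and Alder: 37 + 22 − 34 = 25
Cheapest insertion is between Juniper and Spruce, adding 22.
New total = 127 + 22 = 149.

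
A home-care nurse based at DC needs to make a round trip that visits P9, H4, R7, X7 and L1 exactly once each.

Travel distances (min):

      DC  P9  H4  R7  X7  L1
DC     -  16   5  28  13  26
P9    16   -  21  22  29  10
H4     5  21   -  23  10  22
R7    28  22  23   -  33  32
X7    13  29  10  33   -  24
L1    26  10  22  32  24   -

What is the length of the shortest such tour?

Shortest round trip = 97 min.

DC → P9 → H4 → R7 → X7 → L1 → DC: 16+21+23+33+24+26 = 143
DC → P9 → H4 → R7 → L1 → X7 → DC: 16+21+23+32+24+13 = 129
DC → P9 → H4 → X7 → R7 → L1 → DC: 16+21+10+33+32+26 = 138
DC → P9 → H4 → X7 → L1 → R7 → DC: 16+21+10+24+32+28 = 131
DC → P9 → H4 → L1 → R7 → X7 → DC: 16+21+22+32+33+13 = 137
DC → P9 → H4 → L1 → X7 → R7 → DC: 16+21+22+24+33+28 = 144
DC → P9 → R7 → H4 → X7 → L1 → DC: 16+22+23+10+24+26 = 121
DC → P9 → R7 → H4 → L1 → X7 → DC: 16+22+23+22+24+13 = 120
DC → P9 → R7 → X7 → H4 → L1 → DC: 16+22+33+10+22+26 = 129
DC → P9 → R7 → X7 → L1 → H4 → DC: 16+22+33+24+22+5 = 122
DC → P9 → R7 → L1 → H4 → X7 → DC: 16+22+32+22+10+13 = 115
DC → P9 → R7 → L1 → X7 → H4 → DC: 16+22+32+24+10+5 = 109
DC → P9 → X7 → H4 → R7 → L1 → DC: 16+29+10+23+32+26 = 136
DC → P9 → X7 → H4 → L1 → R7 → DC: 16+29+10+22+32+28 = 137
… (46 more)
DC → H4 → R7 → P9 → L1 → X7 → DC: 5+23+22+10+24+13 = 97  ← best
The minimum is 97.
One optimal route: DC → H4 → R7 → P9 → L1 → X7 → DC (or its reverse).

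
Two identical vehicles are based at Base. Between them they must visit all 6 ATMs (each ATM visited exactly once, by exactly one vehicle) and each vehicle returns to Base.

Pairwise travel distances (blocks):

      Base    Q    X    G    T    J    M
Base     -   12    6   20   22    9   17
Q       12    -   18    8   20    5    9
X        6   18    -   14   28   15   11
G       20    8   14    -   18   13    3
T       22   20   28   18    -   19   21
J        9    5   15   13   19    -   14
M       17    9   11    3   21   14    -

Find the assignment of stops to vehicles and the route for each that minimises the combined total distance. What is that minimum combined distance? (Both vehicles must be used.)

Check every non-empty split of the stops between the two vehicles; for each half take its own optimal tour:
  {Q} + {X, G, T, J, M}: 24 + 66 = 90
  {X} + {Q, G, T, J, M}: 12 + 66 = 78
  {Q, X} + {G, T, J, M}: 36 + 66 = 102
  {G} + {Q, X, T, J, M}: 40 + 72 = 112
  {Q, G} + {X, T, J, M}: 40 + 66 = 106
  {X, G} + {Q, T, J, M}: 40 + 66 = 106
  … (31 splits in total)
Best: vehicle 1 Base → X → Base = 12; vehicle 2 Base → T → G → M → Q → J → Base = 66; combined 78.

78 blocks — the smallest possible combined total.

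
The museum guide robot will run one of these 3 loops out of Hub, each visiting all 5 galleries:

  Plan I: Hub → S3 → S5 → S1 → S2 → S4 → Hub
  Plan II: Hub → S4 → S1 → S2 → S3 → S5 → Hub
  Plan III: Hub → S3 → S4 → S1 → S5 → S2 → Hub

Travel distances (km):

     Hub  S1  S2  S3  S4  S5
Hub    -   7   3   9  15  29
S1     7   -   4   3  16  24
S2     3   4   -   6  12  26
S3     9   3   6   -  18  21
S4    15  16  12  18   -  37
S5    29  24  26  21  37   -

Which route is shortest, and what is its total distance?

Shortest is Plan I, total 85 km.

Plan I: 9 + 21 + 24 + 4 + 12 + 15 = 85
Plan II: 15 + 16 + 4 + 6 + 21 + 29 = 91
Plan III: 9 + 18 + 16 + 24 + 26 + 3 = 96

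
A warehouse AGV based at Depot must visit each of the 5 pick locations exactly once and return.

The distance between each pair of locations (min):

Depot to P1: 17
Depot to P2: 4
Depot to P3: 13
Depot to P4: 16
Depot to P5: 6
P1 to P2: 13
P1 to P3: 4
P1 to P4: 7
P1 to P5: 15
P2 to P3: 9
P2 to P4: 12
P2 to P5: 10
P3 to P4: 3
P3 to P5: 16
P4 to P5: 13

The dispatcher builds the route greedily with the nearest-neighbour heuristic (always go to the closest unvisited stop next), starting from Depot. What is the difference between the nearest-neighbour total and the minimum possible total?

1 min longer than the optimal tour.

Depot: P2=4, P5=6, P3=13, P4=16, P1=17 ⇒ P2
P2: P3=9, P5=10, P4=12, P1=13 ⇒ P3
P3: P4=3, P1=4, P5=16 ⇒ P4
P4: P1=7, P5=13 ⇒ P1
P1: P5=15 ⇒ P5
NN route Depot → P2 → P3 → P4 → P1 → P5 → Depot costs 44.
Optimal: Depot → P2 → P1 → P3 → P4 → P5 → Depot costs 43 (by enumerating all 60 distinct tours).
Excess = 44 − 43 = 1.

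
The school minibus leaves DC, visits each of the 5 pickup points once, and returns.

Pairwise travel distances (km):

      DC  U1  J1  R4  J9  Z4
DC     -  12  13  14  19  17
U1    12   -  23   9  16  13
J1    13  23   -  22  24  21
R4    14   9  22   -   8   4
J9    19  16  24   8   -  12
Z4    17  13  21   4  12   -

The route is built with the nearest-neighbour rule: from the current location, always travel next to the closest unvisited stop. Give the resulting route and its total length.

DC → [U1:12 / J1:13 / R4:14 / Z4:17 / J9:19] → U1 (12)
U1 → [R4:9 / Z4:13 / J9:16 / J1:23] → R4 (9)
R4 → [Z4:4 / J9:8 / J1:22] → Z4 (4)
Z4 → [J9:12 / J1:21] → J9 (12)
J9 → [J1:24] → J1 (24)
Return J1→DC: 13.
Total = 12 + 9 + 4 + 12 + 24 + 13 = 74.

Total distance 74 km via the nearest-neighbour route DC → U1 → R4 → Z4 → J9 → J1 → DC.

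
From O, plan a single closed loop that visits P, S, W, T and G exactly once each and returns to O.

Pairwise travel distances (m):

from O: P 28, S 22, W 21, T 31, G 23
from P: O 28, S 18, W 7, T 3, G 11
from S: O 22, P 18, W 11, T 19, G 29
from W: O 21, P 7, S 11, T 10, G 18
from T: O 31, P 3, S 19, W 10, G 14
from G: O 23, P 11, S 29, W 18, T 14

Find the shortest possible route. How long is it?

O-P-S-W-T-G-O: 28+18+11+10+14+23 = 104
O-P-S-W-G-T-O: 28+18+11+18+14+31 = 120
O-P-S-T-W-G-O: 28+18+19+10+18+23 = 116
O-P-S-T-G-W-O: 28+18+19+14+18+21 = 118
O-P-S-G-W-T-O: 28+18+29+18+10+31 = 134
O-P-S-G-T-W-O: 28+18+29+14+10+21 = 120
O-P-W-S-T-G-O: 28+7+11+19+14+23 = 102
O-P-W-S-G-T-O: 28+7+11+29+14+31 = 120
O-P-W-T-S-G-O: 28+7+10+19+29+23 = 116
O-P-W-T-G-S-O: 28+7+10+14+29+22 = 110
O-P-W-G-S-T-O: 28+7+18+29+19+31 = 132
O-P-W-G-T-S-O: 28+7+18+14+19+22 = 108
O-P-T-S-W-G-O: 28+3+19+11+18+23 = 102
O-P-T-S-G-W-O: 28+3+19+29+18+21 = 118
… (46 more)
O-S-W-P-T-G-O: 22+11+7+3+14+23 = 80  ← best
The minimum is 80.
One optimal route: O → S → W → P → T → G → O (or its reverse).

Minimum total distance: 80 m.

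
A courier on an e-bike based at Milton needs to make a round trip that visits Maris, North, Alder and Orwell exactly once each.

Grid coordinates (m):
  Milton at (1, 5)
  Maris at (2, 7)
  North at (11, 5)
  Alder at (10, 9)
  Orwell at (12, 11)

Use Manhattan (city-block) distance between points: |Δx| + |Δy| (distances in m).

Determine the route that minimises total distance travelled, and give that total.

There are 12 distinct closed tours to check (reversals are equivalent).
Milton - Maris - North - Alder - Orwell - Milton: 3+11+5+4+17 = 40
Milton - Maris - North - Orwell - Alder - Milton: 3+11+7+4+13 = 38
Milton - Maris - Alder - North - Orwell - Milton: 3+10+5+7+17 = 42
Milton - Maris - Alder - Orwell - North - Milton: 3+10+4+7+10 = 34
Milton - Maris - Orwell - North - Alder - Milton: 3+14+7+5+13 = 42
Milton - Maris - Orwell - Alder - North - Milton: 3+14+4+5+10 = 36
Milton - North - Maris - Alder - Orwell - Milton: 10+11+10+4+17 = 52
Milton - North - Maris - Orwell - Alder - Milton: 10+11+14+4+13 = 52
Milton - North - Alder - Maris - Orwell - Milton: 10+5+10+14+17 = 56
Milton - North - Orwell - Maris - Alder - Milton: 10+7+14+10+13 = 54
Milton - Alder - Maris - North - Orwell - Milton: 13+10+11+7+17 = 58
Milton - Alder - North - Maris - Orwell - Milton: 13+5+11+14+17 = 60
The minimum is 34.
One optimal route: Milton → Maris → Alder → Orwell → North → Milton (or its reverse).

Minimum total distance: 34 m.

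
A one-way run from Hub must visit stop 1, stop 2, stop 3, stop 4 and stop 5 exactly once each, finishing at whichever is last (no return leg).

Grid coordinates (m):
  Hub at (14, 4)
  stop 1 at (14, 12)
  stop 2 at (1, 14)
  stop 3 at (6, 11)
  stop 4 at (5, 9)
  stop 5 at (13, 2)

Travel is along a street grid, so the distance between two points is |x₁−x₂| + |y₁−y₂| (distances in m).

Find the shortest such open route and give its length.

There are 5! = 120 possible orderings.
Hub→stop 1→stop 2→stop 3→stop 4→stop 5: 8+15+8+3+15 = 49
Hub→stop 1→stop 2→stop 3→stop 5→stop 4: 8+15+8+16+15 = 62
Hub→stop 1→stop 2→stop 4→stop 3→stop 5: 8+15+9+3+16 = 51
Hub→stop 1→stop 2→stop 4→stop 5→stop 3: 8+15+9+15+16 = 63
Hub→stop 1→stop 2→stop 5→stop 3→stop 4: 8+15+24+16+3 = 66
Hub→stop 1→stop 2→stop 5→stop 4→stop 3: 8+15+24+15+3 = 65
Hub→stop 1→stop 3→stop 2→stop 4→stop 5: 8+9+8+9+15 = 49
Hub→stop 1→stop 3→stop 2→stop 5→stop 4: 8+9+8+24+15 = 64
Hub→stop 1→stop 3→stop 4→stop 2→stop 5: 8+9+3+9+24 = 53
Hub→stop 1→stop 3→stop 4→stop 5→stop 2: 8+9+3+15+24 = 59
Hub→stop 1→stop 3→stop 5→stop 2→stop 4: 8+9+16+24+9 = 66
Hub→stop 1→stop 3→stop 5→stop 4→stop 2: 8+9+16+15+9 = 57
Hub→stop 1→stop 4→stop 2→stop 3→stop 5: 8+12+9+8+16 = 53
Hub→stop 1→stop 4→stop 2→stop 5→stop 3: 8+12+9+24+16 = 69
… (106 more)
Hub→stop 5→stop 1→stop 3→stop 4→stop 2: 3+11+9+3+9 = 35  ← best
The minimum is 35.
One shortest path: Hub → stop 5 → stop 1 → stop 3 → stop 4 → stop 2.

Shortest open route: 35 m.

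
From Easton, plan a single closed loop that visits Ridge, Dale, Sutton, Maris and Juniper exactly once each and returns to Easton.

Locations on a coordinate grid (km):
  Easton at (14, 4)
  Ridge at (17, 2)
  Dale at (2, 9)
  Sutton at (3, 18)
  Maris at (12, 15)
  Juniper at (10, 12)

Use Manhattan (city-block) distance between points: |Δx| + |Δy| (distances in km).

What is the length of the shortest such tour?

There are 60 distinct closed tours to check (reversals are equivalent).
Easton - Ridge - Dale - Sutton - Maris - Juniper - Easton: 5+22+10+12+5+12 = 66
Easton - Ridge - Dale - Sutton - Juniper - Maris - Easton: 5+22+10+13+5+13 = 68
Easton - Ridge - Dale - Maris - Sutton - Juniper - Easton: 5+22+16+12+13+12 = 80
Easton - Ridge - Dale - Maris - Juniper - Sutton - Easton: 5+22+16+5+13+25 = 86
Easton - Ridge - Dale - Juniper - Sutton - Maris - Easton: 5+22+11+13+12+13 = 76
Easton - Ridge - Dale - Juniper - Maris - Sutton - Easton: 5+22+11+5+12+25 = 80
Easton - Ridge - Sutton - Dale - Maris - Juniper - Easton: 5+30+10+16+5+12 = 78
Easton - Ridge - Sutton - Dale - Juniper - Maris - Easton: 5+30+10+11+5+13 = 74
Easton - Ridge - Sutton - Maris - Dale - Juniper - Easton: 5+30+12+16+11+12 = 86
Easton - Ridge - Sutton - Maris - Juniper - Dale - Easton: 5+30+12+5+11+17 = 80
Easton - Ridge - Sutton - Juniper - Dale - Maris - Easton: 5+30+13+11+16+13 = 88
Easton - Ridge - Sutton - Juniper - Maris - Dale - Easton: 5+30+13+5+16+17 = 86
Easton - Ridge - Maris - Dale - Sutton - Juniper - Easton: 5+18+16+10+13+12 = 74
Easton - Ridge - Maris - Dale - Juniper - Sutton - Easton: 5+18+16+11+13+25 = 88
… (46 more)
The minimum is 66.
One optimal route: Easton → Ridge → Dale → Sutton → Maris → Juniper → Easton (or its reverse).

Shortest round trip = 66 km.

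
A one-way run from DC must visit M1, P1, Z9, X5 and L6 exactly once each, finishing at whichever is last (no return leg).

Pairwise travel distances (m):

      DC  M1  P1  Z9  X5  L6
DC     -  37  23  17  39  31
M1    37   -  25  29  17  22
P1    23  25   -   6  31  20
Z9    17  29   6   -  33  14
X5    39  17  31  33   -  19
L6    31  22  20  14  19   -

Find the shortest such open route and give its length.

There are 5! = 120 possible orderings.
DC - M1 - P1 - Z9 - X5 - L6: 37+25+6+33+19 = 120
DC - M1 - P1 - Z9 - L6 - X5: 37+25+6+14+19 = 101
DC - M1 - P1 - X5 - Z9 - L6: 37+25+31+33+14 = 140
DC - M1 - P1 - X5 - L6 - Z9: 37+25+31+19+14 = 126
DC - M1 - P1 - L6 - Z9 - X5: 37+25+20+14+33 = 129
DC - M1 - P1 - L6 - X5 - Z9: 37+25+20+19+33 = 134
DC - M1 - Z9 - P1 - X5 - L6: 37+29+6+31+19 = 122
DC - M1 - Z9 - P1 - L6 - X5: 37+29+6+20+19 = 111
DC - M1 - Z9 - X5 - P1 - L6: 37+29+33+31+20 = 150
DC - M1 - Z9 - X5 - L6 - P1: 37+29+33+19+20 = 138
DC - M1 - Z9 - L6 - P1 - X5: 37+29+14+20+31 = 131
DC - M1 - Z9 - L6 - X5 - P1: 37+29+14+19+31 = 130
DC - M1 - X5 - P1 - Z9 - L6: 37+17+31+6+14 = 105
DC - M1 - X5 - P1 - L6 - Z9: 37+17+31+20+14 = 119
… (106 more)
DC - P1 - Z9 - L6 - X5 - M1: 23+6+14+19+17 = 79  ← best
The minimum is 79.
One shortest path: DC → P1 → Z9 → L6 → X5 → M1.

79 m — the minimum one-way total.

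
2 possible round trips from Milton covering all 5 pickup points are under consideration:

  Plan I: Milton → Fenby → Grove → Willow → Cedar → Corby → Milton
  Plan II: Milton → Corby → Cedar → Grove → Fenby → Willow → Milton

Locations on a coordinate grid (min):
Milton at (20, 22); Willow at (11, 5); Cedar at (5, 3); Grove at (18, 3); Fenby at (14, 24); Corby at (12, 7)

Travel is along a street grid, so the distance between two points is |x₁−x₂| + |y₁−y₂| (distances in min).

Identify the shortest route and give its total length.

84 min — Plan I is the shortest.

Plan I: 8 + 25 + 9 + 8 + 11 + 23 = 84
Plan II: 23 + 11 + 13 + 25 + 22 + 26 = 120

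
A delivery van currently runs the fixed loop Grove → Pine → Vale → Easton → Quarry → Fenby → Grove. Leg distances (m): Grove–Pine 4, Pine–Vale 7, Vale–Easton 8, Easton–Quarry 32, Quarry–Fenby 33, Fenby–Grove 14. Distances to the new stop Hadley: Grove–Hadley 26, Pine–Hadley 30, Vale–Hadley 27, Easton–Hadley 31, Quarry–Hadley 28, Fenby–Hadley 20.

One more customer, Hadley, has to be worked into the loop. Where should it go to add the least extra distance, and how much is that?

+15 m — insert Hadley between Quarry and Fenby.

Insertion cost between consecutive stops i–j is d(i,Hadley) + d(Hadley,j) − d(i,j):
  between Grove and Pine: 26 + 30 − 4 = 52
  between Pine and Vale: 30 + 27 − 7 = 50
  between Vale and Easton: 27 + 31 − 8 = 50
  between Easton and Quarry: 31 + 28 − 32 = 27
  between Quarry and Fenby: 28 + 20 − 33 = 15
  between Fenby and Grove: 20 + 26 − 14 = 32
Cheapest insertion is between Quarry and Fenby, adding 15.
New total = 98 + 15 = 113.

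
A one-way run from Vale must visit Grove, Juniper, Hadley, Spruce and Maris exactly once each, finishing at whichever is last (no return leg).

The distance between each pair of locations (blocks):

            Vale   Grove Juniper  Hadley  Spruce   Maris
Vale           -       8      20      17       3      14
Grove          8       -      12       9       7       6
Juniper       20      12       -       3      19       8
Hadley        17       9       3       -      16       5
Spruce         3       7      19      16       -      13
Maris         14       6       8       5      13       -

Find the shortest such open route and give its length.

There are 5! = 120 possible orderings.
Vale→Grove→Juniper→Hadley→Spruce→Maris: 8+12+3+16+13 = 52
Vale→Grove→Juniper→Hadley→Maris→Spruce: 8+12+3+5+13 = 41
Vale→Grove→Juniper→Spruce→Hadley→Maris: 8+12+19+16+5 = 60
Vale→Grove→Juniper→Spruce→Maris→Hadley: 8+12+19+13+5 = 57
Vale→Grove→Juniper→Maris→Hadley→Spruce: 8+12+8+5+16 = 49
Vale→Grove→Juniper→Maris→Spruce→Hadley: 8+12+8+13+16 = 57
Vale→Grove→Hadley→Juniper→Spruce→Maris: 8+9+3+19+13 = 52
Vale→Grove→Hadley→Juniper→Maris→Spruce: 8+9+3+8+13 = 41
Vale→Grove→Hadley→Spruce→Juniper→Maris: 8+9+16+19+8 = 60
Vale→Grove→Hadley→Spruce→Maris→Juniper: 8+9+16+13+8 = 54
Vale→Grove→Hadley→Maris→Juniper→Spruce: 8+9+5+8+19 = 49
Vale→Grove→Hadley→Maris→Spruce→Juniper: 8+9+5+13+19 = 54
Vale→Grove→Spruce→Juniper→Hadley→Maris: 8+7+19+3+5 = 42
Vale→Grove→Spruce→Juniper→Maris→Hadley: 8+7+19+8+5 = 47
… (106 more)
Vale→Spruce→Grove→Maris→Hadley→Juniper: 3+7+6+5+3 = 24  ← best
The minimum is 24.
One shortest path: Vale → Spruce → Grove → Maris → Hadley → Juniper.

Shortest open route: 24 blocks.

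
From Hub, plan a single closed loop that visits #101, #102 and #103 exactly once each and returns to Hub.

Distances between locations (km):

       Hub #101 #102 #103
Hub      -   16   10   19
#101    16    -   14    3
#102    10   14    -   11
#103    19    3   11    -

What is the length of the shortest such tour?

With 3 stops there are 3!/2 = 3 distinct round trips (a route and its reverse cost the same).
Hub - #101 - #102 - #103 - Hub: 16+14+11+19 = 60
Hub - #101 - #103 - #102 - Hub: 16+3+11+10 = 40
Hub - #102 - #101 - #103 - Hub: 10+14+3+19 = 46
The minimum is 40.
One optimal route: Hub → #101 → #103 → #102 → Hub (or its reverse).

Shortest round trip = 40 km.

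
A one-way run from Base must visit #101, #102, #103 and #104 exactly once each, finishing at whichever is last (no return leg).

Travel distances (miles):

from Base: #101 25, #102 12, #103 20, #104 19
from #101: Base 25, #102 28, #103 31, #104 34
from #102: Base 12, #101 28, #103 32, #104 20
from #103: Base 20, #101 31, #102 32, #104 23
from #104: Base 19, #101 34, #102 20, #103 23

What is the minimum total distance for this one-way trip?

There are 4! = 24 possible orderings.
Base - #101 - #102 - #103 - #104: 25+28+32+23 = 108
Base - #101 - #102 - #104 - #103: 25+28+20+23 = 96
Base - #101 - #103 - #102 - #104: 25+31+32+20 = 108
Base - #101 - #103 - #104 - #102: 25+31+23+20 = 99
Base - #101 - #104 - #102 - #103: 25+34+20+32 = 111
Base - #101 - #104 - #103 - #102: 25+34+23+32 = 114
Base - #102 - #101 - #103 - #104: 12+28+31+23 = 94
Base - #102 - #101 - #104 - #103: 12+28+34+23 = 97
Base - #102 - #103 - #101 - #104: 12+32+31+34 = 109
Base - #102 - #103 - #104 - #101: 12+32+23+34 = 101
Base - #102 - #104 - #101 - #103: 12+20+34+31 = 97
Base - #102 - #104 - #103 - #101: 12+20+23+31 = 86
Base - #103 - #101 - #102 - #104: 20+31+28+20 = 99
Base - #103 - #101 - #104 - #102: 20+31+34+20 = 105
… (10 more)
The minimum is 86.
One shortest path: Base → #102 → #104 → #103 → #101.

Shortest open route: 86 miles.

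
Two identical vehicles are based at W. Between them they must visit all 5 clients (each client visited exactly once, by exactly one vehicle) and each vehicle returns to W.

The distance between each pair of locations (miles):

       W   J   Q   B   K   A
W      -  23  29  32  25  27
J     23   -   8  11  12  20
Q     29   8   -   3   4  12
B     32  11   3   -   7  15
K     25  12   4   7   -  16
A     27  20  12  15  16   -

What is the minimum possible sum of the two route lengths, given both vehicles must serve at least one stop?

Try each way of splitting the stops between the two vehicles (each non-empty) and, for each split, find the best tour for each vehicle:
  {J} + {Q, B, K, A}: 46 + 74 = 120
  {Q} + {J, B, K, A}: 58 + 84 = 142
  {J, Q} + {B, K, A}: 60 + 74 = 134
  {B} + {J, Q, K, A}: 64 + 78 = 142
  {J, B} + {Q, K, A}: 66 + 68 = 134
  {Q, B} + {J, K, A}: 64 + 78 = 142
  … (15 splits in total)
Best: vehicle 1 W → J → W = 46; vehicle 2 W → K → Q → B → A → W = 74; combined 120.

120 miles — the smallest possible combined total.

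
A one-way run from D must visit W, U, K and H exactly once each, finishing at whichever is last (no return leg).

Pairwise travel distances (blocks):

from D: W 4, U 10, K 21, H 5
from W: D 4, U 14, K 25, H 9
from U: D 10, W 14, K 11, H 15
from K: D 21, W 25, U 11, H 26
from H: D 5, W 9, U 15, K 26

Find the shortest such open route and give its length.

There are 4! = 24 possible orderings.
D - W - U - K - H: 4+14+11+26 = 55
D - W - U - H - K: 4+14+15+26 = 59
D - W - K - U - H: 4+25+11+15 = 55
D - W - K - H - U: 4+25+26+15 = 70
D - W - H - U - K: 4+9+15+11 = 39
D - W - H - K - U: 4+9+26+11 = 50
D - U - W - K - H: 10+14+25+26 = 75
D - U - W - H - K: 10+14+9+26 = 59
D - U - K - W - H: 10+11+25+9 = 55
D - U - K - H - W: 10+11+26+9 = 56
D - U - H - W - K: 10+15+9+25 = 59
D - U - H - K - W: 10+15+26+25 = 76
D - K - W - U - H: 21+25+14+15 = 75
D - K - W - H - U: 21+25+9+15 = 70
… (10 more)
The minimum is 39.
One shortest path: D → W → H → U → K.

Shortest open route: 39 blocks.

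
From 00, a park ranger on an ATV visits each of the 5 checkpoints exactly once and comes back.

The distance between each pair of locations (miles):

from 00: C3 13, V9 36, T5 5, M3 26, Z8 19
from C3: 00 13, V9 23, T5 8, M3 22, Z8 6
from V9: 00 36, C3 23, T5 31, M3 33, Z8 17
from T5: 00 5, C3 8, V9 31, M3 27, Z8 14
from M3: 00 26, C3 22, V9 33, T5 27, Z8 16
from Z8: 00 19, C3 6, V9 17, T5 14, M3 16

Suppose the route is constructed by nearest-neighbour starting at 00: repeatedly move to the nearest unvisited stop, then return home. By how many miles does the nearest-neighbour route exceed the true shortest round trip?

Excess over optimum: 9 miles.

From 00: T5=5, C3=13, Z8=19, M3=26, V9=36 → choose T5 (5).
From T5: C3=8, Z8=14, M3=27, V9=31 → choose C3 (8).
From C3: Z8=6, M3=22, V9=23 → choose Z8 (6).
From Z8: M3=16, V9=17 → choose M3 (16).
From M3: V9=33 → choose V9 (33).
NN route 00 → T5 → C3 → Z8 → M3 → V9 → 00 costs 104.
Optimal: 00 → T5 → C3 → V9 → Z8 → M3 → 00 costs 95 (by enumerating all 60 distinct tours).
Excess = 104 − 95 = 9.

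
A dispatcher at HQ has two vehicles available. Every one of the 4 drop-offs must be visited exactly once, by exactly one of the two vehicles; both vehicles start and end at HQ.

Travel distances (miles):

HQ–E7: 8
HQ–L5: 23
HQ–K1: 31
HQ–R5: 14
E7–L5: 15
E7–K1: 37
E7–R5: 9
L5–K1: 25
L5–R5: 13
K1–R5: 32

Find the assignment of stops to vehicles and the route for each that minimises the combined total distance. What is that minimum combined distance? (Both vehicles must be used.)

Check every non-empty split of the stops between the two vehicles; for each half take its own optimal tour:
  {E7} + {L5, K1, R5}: 16 + 83 = 99
  {L5} + {E7, K1, R5}: 46 + 80 = 126
  {E7, L5} + {K1, R5}: 46 + 77 = 123
  {K1} + {E7, L5, R5}: 62 + 50 = 112
  {E7, K1} + {L5, R5}: 76 + 50 = 126
  {L5, K1} + {E7, R5}: 79 + 31 = 110
  … (7 splits in total)
Best: vehicle 1 HQ → E7 → HQ = 16; vehicle 2 HQ → K1 → L5 → R5 → HQ = 83; combined 99.

99 miles — the smallest possible combined total.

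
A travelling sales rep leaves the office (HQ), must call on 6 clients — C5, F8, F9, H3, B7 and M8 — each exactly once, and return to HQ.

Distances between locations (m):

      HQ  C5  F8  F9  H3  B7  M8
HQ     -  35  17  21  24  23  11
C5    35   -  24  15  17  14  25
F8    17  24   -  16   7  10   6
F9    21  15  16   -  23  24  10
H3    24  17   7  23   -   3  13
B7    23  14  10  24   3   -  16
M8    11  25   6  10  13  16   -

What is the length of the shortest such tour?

Shortest round trip = 77 m.

HQ→C5→F8→F9→H3→B7→M8→HQ: 35+24+16+23+3+16+11 = 128
HQ→C5→F8→F9→H3→M8→B7→HQ: 35+24+16+23+13+16+23 = 150
HQ→C5→F8→F9→B7→H3→M8→HQ: 35+24+16+24+3+13+11 = 126
HQ→C5→F8→F9→B7→M8→H3→HQ: 35+24+16+24+16+13+24 = 152
HQ→C5→F8→F9→M8→H3→B7→HQ: 35+24+16+10+13+3+23 = 124
HQ→C5→F8→F9→M8→B7→H3→HQ: 35+24+16+10+16+3+24 = 128
HQ→C5→F8→H3→F9→B7→M8→HQ: 35+24+7+23+24+16+11 = 140
HQ→C5→F8→H3→F9→M8→B7→HQ: 35+24+7+23+10+16+23 = 138
… (352 more)
HQ→F8→H3→B7→C5→F9→M8→HQ: 17+7+3+14+15+10+11 = 77  ← best
The minimum is 77.
One optimal route: HQ → F8 → H3 → B7 → C5 → F9 → M8 → HQ (or its reverse).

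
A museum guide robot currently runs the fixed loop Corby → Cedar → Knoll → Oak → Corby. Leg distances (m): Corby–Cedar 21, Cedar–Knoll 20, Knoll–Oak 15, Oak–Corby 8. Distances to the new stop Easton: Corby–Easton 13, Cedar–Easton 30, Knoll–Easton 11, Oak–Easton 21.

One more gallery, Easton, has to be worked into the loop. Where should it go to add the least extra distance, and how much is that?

+17 m — insert Easton between Knoll and Oak.

Insertion cost between consecutive stops i–j is d(i,Easton) + d(Easton,j) − d(i,j):
  between Corby and Cedar: 13 + 30 − 21 = 22
  between Cedar and Knoll: 30 + 11 − 20 = 21
  between Knoll and Oak: 11 + 21 − 15 = 17
  between Oak and Corby: 21 + 13 − 8 = 26
Cheapest insertion is between Knoll and Oak, adding 17.
New total = 64 + 17 = 81.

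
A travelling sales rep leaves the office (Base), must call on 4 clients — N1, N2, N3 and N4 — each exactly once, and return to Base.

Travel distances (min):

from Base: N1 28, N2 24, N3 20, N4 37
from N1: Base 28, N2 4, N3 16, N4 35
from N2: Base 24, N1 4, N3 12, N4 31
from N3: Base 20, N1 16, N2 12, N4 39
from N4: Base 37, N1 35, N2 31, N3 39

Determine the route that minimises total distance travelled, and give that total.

There are 12 distinct closed tours to check (reversals are equivalent).
Base → N1 → N2 → N3 → N4 → Base: 28+4+12+39+37 = 120
Base → N1 → N2 → N4 → N3 → Base: 28+4+31+39+20 = 122
Base → N1 → N3 → N2 → N4 → Base: 28+16+12+31+37 = 124
Base → N1 → N3 → N4 → N2 → Base: 28+16+39+31+24 = 138
Base → N1 → N4 → N2 → N3 → Base: 28+35+31+12+20 = 126
Base → N1 → N4 → N3 → N2 → Base: 28+35+39+12+24 = 138
Base → N2 → N1 → N3 → N4 → Base: 24+4+16+39+37 = 120
Base → N2 → N1 → N4 → N3 → Base: 24+4+35+39+20 = 122
Base → N2 → N3 → N1 → N4 → Base: 24+12+16+35+37 = 124
Base → N2 → N4 → N1 → N3 → Base: 24+31+35+16+20 = 126
Base → N3 → N1 → N2 → N4 → Base: 20+16+4+31+37 = 108
Base → N3 → N2 → N1 → N4 → Base: 20+12+4+35+37 = 108
The minimum is 108.
One optimal route: Base → N3 → N1 → N2 → N4 → Base (or its reverse).

Minimum total distance: 108 min.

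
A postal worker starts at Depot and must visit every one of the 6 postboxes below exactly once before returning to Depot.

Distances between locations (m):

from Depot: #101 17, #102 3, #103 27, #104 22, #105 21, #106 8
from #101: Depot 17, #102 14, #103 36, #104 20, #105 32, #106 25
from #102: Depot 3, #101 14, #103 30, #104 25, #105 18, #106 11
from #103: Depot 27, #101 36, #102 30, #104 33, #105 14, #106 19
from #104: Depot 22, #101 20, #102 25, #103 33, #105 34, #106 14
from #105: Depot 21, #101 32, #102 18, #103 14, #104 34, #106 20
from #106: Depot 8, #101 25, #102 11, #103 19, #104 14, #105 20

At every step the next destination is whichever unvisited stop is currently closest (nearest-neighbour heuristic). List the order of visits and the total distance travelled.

From Depot: distances to unvisited — #102=3, #106=8, #101=17, #105=21, #104=22, #103=27. Nearest is #102 (3).
From #102: distances to unvisited — #106=11, #101=14, #105=18, #104=25, #103=30. Nearest is #106 (11).
From #106: distances to unvisited — #104=14, #103=19, #105=20, #101=25. Nearest is #104 (14).
From #104: distances to unvisited — #101=20, #103=33, #105=34. Nearest is #101 (20).
From #101: distances to unvisited — #105=32, #103=36. Nearest is #105 (32).
From #105: distances to unvisited — #103=14. Nearest is #103 (14).
Return #103→Depot: 27.
Total = 3 + 11 + 14 + 20 + 32 + 14 + 27 = 121.

121 m along Depot → #102 → #106 → #104 → #101 → #105 → #103 → Depot.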